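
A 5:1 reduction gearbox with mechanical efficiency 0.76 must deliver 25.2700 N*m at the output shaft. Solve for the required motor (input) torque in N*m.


tau_in = tau_out / (N * eta) = 25.2700 / (5 * 0.76) = 6.6500

6.6500 N*m


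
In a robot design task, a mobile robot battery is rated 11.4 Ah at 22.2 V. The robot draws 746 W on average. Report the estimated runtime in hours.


E = 11.4*22.2 = 253.0800 Wh
t = E/P = 253.0800/746 = 0.3392

0.3392 hours


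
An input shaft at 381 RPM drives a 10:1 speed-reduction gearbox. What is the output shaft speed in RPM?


omega_out = omega_in / N = 381 / 10 = 38.1000

38.1000 RPM


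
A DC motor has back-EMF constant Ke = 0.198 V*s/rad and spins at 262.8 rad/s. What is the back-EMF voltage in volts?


V_emf = Ke * omega = 0.198*262.8 = 52.0344

52.0344 V


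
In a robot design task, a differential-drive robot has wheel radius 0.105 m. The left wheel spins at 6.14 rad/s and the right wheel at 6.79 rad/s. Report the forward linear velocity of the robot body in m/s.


v = r*(wR + wL)/2 = 0.105*(6.79 + 6.14)/2 = 0.6788

0.6788 m/s


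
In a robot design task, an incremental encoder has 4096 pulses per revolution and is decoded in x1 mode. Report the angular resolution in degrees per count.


resolution = 360 / (PPR * 1) = 360 / 4096 = 0.0879

0.0879 degrees


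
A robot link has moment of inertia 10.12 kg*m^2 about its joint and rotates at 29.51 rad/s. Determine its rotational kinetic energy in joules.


KE = (1/2)*I*omega^2 = 0.5*10.12*29.51^2 = 4406.4509

4406.4509 J


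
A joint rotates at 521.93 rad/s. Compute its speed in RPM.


RPM = 521.93 * 60/(2*pi) = 4984.0644

4984.0644 RPM


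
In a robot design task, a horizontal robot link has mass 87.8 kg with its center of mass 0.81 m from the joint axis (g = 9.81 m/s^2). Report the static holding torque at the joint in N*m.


tau = m*g*L = 87.8 * 9.81 * 0.81 = 697.6676

697.6676 N*m


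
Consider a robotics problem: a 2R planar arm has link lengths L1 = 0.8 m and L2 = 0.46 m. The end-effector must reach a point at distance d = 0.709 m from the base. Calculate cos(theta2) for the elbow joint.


cos(th2) = (d^2 - L1^2 - L2^2)/(2*L1*L2) = (0.709^2 - 0.8^2 - 0.46^2)/(2*0.8*0.46) = -0.4741

-0.4741


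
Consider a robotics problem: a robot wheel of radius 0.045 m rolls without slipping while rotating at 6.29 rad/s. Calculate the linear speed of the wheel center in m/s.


v = omega * r = 6.29 * 0.045 = 0.2830

0.2830 m/s


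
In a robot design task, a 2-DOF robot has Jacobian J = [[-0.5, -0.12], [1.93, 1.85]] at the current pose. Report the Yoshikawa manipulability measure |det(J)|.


det(J) = -0.5*1.85 - (-0.12)*(1.93) = -0.6934
|det(J)| = 0.6934

0.6934


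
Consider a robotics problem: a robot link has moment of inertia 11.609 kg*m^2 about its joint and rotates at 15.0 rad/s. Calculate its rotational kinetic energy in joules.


KE = (1/2)*I*omega^2 = 0.5*11.609*15.0^2 = 1306.0125

1306.0125 J


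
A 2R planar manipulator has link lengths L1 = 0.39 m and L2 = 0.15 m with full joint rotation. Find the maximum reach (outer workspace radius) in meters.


r_max = L1 + L2 = 0.39 + 0.15 = 0.5400

0.5400 m


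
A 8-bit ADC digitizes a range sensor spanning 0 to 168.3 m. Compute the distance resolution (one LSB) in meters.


res = range / 2^n = 168.3/2^8 = 168.3/256 = 0.6574

0.6574 m


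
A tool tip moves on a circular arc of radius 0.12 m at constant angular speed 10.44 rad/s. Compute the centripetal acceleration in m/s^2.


a_c = omega^2 * r = 10.44^2 * 0.12 = 13.0792

13.0792 m/s^2


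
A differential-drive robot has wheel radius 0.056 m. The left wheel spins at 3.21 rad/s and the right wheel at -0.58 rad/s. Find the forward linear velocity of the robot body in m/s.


v = r*(wR + wL)/2 = 0.056*(-0.58 + 3.21)/2 = 0.0736

0.0736 m/s


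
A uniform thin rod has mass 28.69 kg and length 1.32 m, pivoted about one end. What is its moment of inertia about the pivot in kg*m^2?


I = (1/3)*m*L^2 = (1/3)*28.69*1.32^2 = 16.6632

16.6632 kg*m^2


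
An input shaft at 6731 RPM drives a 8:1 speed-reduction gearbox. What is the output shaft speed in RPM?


omega_out = omega_in / N = 6731 / 8 = 841.3750

841.3750 RPM


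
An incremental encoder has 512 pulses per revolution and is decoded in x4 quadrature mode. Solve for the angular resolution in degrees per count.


resolution = 360 / (PPR * 4) = 360 / 2048 = 0.1758

0.1758 degrees


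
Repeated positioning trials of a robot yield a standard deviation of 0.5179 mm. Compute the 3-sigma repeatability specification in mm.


repeatability = 3*sigma = 3*0.5179 = 1.5537

1.5537 mm


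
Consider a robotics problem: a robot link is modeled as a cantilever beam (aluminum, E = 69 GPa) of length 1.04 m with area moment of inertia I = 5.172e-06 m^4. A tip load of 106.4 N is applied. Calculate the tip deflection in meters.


delta = F*L^3/(3*E*I) = 106.4*1.04^3/(3*6.900e+10*5.172e-06)
      = 119.6855296/1070604 = 1.1179e-04

1.1179e-04 m


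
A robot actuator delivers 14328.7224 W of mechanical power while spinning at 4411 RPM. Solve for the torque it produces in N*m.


omega = 4411 * 2*pi/60 = 461.918840 rad/s
tau = P / omega = 14328.7224 / 461.918840 = 31.0200

31.0200 N*m


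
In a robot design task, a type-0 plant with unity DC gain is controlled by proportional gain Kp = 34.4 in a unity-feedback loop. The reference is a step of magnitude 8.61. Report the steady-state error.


e_ss = R/(1 + Kp) = 8.61/(1 + 34.4) = 8.61/35.4000 = 0.2432

0.2432


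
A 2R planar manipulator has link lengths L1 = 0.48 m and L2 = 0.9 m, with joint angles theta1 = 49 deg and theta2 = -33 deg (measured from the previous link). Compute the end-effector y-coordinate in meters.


y = L1*sin(th1) + L2*sin(th1+th2) = 0.48*sin(49 deg) + 0.9*sin(16 deg) = 0.6103

0.6103 m


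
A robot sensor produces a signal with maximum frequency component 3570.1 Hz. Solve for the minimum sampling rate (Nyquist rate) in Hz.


f_s,min = 2*f_max = 2*3570.1 = 7140.2000

7140.2000 Hz


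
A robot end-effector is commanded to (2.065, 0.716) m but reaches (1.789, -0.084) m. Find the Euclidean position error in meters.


dx = 1.789 - (2.065) = -0.2760, dy = -0.084 - (0.716) = -0.8000
err = sqrt(0.076176 + 0.640000) = 0.8463

0.8463 m


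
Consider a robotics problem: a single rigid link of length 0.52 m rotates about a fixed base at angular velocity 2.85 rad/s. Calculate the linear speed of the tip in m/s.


v = L*omega = 0.52 * 2.85 = 1.4820

1.4820 m/s


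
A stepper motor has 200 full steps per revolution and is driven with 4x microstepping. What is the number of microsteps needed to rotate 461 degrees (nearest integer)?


step_size = 360/(200*4) = 360/800 = 0.450000 deg
n = 461/(360/800) = 461*800/360 = 1024.4444 -> 1024

1024 steps


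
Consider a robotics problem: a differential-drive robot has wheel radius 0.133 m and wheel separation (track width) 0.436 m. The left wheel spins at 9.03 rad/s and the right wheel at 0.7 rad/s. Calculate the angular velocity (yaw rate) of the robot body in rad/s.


omega = r*(wR - wL)/L = 0.133*(0.7 - (9.03))/0.436 = -2.5410

-2.5410 rad/s


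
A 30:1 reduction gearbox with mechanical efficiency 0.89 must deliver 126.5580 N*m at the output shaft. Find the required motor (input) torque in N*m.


tau_in = tau_out / (N * eta) = 126.5580 / (30 * 0.89) = 4.7400

4.7400 N*m


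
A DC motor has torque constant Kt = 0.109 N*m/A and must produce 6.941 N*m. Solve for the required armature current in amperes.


I = tau / Kt = 6.941/0.109 = 63.6789

63.6789 A


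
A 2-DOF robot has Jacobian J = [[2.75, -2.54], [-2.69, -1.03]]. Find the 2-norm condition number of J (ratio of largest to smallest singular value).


JJ^T eigenvalues: trace(JJ^T) = 22.3111, det(JJ^T) = det(J)^2 = 93.41415801
s_max^2 = (22.3111 + sqrt(124.12855117))/2 = 16.72619967
s_min^2 = (22.3111 - sqrt(124.12855117))/2 = 5.58490033
kappa = s_max/s_min = sqrt(16.72619967/5.58490033) = 1.7306

1.7306


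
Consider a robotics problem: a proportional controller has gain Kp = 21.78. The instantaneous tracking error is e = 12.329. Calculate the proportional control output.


u_P = Kp * e = 21.78 * 12.329 = 268.5256

268.5256


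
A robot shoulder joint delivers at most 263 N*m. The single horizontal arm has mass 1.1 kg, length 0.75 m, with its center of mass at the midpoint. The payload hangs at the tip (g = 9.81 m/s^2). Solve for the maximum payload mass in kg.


tau_arm = m_arm*g*(L/2) = 1.1*9.81*0.75/2 = 4.0466 N*m
tau_payload = tau_max - tau_arm = 263 - 4.0466 = 258.9534
m_payload = tau_payload / (g*L) = 258.9534 / (9.81*0.75) = 35.1958

35.1958 kg


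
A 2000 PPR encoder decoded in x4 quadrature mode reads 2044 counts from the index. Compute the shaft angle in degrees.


angle = counts * 360 / (PPR*4) = 2044 * 360 / 8000 = 91.9800

91.9800 degrees


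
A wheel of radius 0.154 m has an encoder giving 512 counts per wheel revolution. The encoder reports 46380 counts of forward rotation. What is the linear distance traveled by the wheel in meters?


revs = 46380/512 = 90.585938
d = revs * 2*pi*r = 90.585938 * 2*pi*0.154 = 87.6519

87.6519 m


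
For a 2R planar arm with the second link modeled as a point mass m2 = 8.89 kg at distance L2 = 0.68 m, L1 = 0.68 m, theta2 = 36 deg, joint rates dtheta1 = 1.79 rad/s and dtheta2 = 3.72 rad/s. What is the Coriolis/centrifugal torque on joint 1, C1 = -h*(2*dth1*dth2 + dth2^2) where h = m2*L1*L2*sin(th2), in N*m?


h = m2*L1*L2*sin(th2) = 8.89*0.68*0.68*sin(36 deg) = 2.416230
C1 = -h*(2*1.79*3.72 + 3.72^2) = -2.416230*27.1560 = -65.6151

-65.6151 N*m


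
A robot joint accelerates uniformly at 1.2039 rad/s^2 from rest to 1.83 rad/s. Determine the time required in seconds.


t = delta_omega / alpha = 1.83 / 1.2039 = 1.5201

1.5201 s


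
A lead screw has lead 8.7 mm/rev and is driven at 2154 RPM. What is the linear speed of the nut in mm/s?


v = lead * (RPM/60) = 8.7*2154/60 = 312.3300

312.3300 mm/s


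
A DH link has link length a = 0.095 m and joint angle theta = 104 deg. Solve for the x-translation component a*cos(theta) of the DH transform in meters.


a*cos(theta) = 0.095*cos(104 deg) = -0.0230

-0.0230 m


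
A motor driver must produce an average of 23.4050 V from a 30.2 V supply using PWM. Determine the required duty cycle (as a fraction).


D = V_avg/V_supply = 23.4050/30.2 = 0.7750

0.7750


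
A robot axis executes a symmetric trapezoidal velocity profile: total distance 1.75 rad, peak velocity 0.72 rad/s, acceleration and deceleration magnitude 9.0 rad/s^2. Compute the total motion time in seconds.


t_acc = v/a = 0.72/9.0 = 0.080000 s
d_acc = v^2/(2a) = 0.028800 rad (each ramp)
d_cruise = 1.75 - 2*0.028800 = 1.692400 rad
t_cruise = 1.692400/0.72 = 2.350556 s
t_total = 2*0.080000 + 2.350556 = 2.5106

2.5106 s


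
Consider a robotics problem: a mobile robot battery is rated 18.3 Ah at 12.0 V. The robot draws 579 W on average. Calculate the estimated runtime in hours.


E = 18.3*12.0 = 219.6000 Wh
t = E/P = 219.6000/579 = 0.3793

0.3793 hours


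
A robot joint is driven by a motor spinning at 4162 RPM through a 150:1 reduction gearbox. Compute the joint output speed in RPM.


omega_joint = omega_motor / N = 4162 / 150 = 27.7467

27.7467 RPM


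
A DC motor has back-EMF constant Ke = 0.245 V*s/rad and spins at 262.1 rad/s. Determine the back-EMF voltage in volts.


V_emf = Ke * omega = 0.245*262.1 = 64.2145

64.2145 V


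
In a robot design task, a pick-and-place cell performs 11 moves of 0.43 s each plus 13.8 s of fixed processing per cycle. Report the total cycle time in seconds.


T = 11*0.43 + 13.8 = 18.5300

18.5300 s


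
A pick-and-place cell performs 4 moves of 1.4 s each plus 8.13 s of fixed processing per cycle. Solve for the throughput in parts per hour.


T_cycle = 4*1.4 + 8.13 = 13.7300 s
rate = 3600/T = 262.1996

262.1996 parts/hour


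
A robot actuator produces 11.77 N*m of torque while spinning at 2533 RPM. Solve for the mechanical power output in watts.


omega = 2533 * 2*pi/60 = 265.255140 rad/s
P = tau * omega = 11.77 * 265.255140 = 3122.0530

3122.0530 W


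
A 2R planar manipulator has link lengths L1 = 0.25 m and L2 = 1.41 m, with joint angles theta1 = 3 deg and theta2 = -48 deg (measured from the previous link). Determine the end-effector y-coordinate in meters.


y = L1*sin(th1) + L2*sin(th1+th2) = 0.25*sin(3 deg) + 1.41*sin(-45 deg) = -0.9839

-0.9839 m


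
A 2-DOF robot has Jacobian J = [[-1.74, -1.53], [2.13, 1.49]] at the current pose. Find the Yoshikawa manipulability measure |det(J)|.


det(J) = -1.74*1.49 - (-1.53)*(2.13) = 0.6663
|det(J)| = 0.6663

0.6663


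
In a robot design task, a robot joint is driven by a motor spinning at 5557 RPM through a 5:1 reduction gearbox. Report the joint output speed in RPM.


omega_joint = omega_motor / N = 5557 / 5 = 1111.4000

1111.4000 RPM


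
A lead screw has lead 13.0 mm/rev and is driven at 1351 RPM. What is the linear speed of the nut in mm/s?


v = lead * (RPM/60) = 13.0*1351/60 = 292.7167

292.7167 mm/s


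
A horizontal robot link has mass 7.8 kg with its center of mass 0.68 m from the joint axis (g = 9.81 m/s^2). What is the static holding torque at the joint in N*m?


tau = m*g*L = 7.8 * 9.81 * 0.68 = 52.0322

52.0322 N*m


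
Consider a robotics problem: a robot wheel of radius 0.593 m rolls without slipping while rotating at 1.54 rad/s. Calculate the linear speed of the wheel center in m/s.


v = omega * r = 1.54 * 0.593 = 0.9132

0.9132 m/s


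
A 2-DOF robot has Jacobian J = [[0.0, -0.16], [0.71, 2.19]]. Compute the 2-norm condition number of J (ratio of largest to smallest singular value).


JJ^T eigenvalues: trace(JJ^T) = 5.3258, det(JJ^T) = det(J)^2 = 0.01290496
s_max^2 = (5.3258 + sqrt(28.31252580))/2 = 5.32337579
s_min^2 = (5.3258 - sqrt(28.31252580))/2 = 0.00242421
kappa = s_max/s_min = sqrt(5.32337579/0.00242421) = 46.8607

46.8607


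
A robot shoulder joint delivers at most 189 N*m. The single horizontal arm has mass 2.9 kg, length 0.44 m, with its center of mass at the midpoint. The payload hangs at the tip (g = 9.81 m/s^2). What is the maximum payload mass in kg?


tau_arm = m_arm*g*(L/2) = 2.9*9.81*0.44/2 = 6.2588 N*m
tau_payload = tau_max - tau_arm = 189 - 6.2588 = 182.7412
m_payload = tau_payload / (g*L) = 182.7412 / (9.81*0.44) = 42.3365

42.3365 kg


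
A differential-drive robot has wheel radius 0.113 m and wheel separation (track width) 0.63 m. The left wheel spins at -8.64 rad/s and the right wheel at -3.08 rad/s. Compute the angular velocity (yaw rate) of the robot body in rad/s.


omega = r*(wR - wL)/L = 0.113*(-3.08 - (-8.64))/0.63 = 0.9973

0.9973 rad/s


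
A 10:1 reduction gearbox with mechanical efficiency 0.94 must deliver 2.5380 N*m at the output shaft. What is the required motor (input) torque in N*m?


tau_in = tau_out / (N * eta) = 2.5380 / (10 * 0.94) = 0.2700

0.2700 N*m


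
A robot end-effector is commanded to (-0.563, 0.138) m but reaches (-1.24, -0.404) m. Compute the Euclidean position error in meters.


dx = -1.24 - (-0.563) = -0.6770, dy = -0.404 - (0.138) = -0.5420
err = sqrt(0.458329 + 0.293764) = 0.8672

0.8672 m


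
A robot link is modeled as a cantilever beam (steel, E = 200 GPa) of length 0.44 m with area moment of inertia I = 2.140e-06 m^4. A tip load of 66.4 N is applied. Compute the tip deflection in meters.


delta = F*L^3/(3*E*I) = 66.4*0.44^3/(3*2.000e+11*2.140e-06)
      = 5.6562176/1284000 = 4.4052e-06

4.4052e-06 m


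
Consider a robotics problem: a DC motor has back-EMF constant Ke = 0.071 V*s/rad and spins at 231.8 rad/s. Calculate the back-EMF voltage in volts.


V_emf = Ke * omega = 0.071*231.8 = 16.4578

16.4578 V


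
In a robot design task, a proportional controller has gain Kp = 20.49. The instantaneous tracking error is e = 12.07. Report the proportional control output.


u_P = Kp * e = 20.49 * 12.07 = 247.3143

247.3143


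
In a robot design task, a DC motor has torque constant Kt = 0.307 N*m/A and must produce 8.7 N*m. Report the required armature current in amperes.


I = tau / Kt = 8.7/0.307 = 28.3388

28.3388 A


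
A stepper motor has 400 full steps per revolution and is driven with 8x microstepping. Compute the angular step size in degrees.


step = 360/(400*8) = 360/3200 = 0.1125

0.1125 degrees


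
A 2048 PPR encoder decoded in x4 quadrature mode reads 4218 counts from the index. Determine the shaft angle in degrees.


angle = counts * 360 / (PPR*4) = 4218 * 360 / 8192 = 185.3613

185.3613 degrees


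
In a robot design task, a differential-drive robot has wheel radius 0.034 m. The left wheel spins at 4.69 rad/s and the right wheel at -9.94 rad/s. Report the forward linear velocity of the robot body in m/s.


v = r*(wR + wL)/2 = 0.034*(-9.94 + 4.69)/2 = -0.0892

-0.0892 m/s


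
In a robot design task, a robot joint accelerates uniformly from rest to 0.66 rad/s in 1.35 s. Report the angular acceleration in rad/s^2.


alpha = delta_omega / t = 0.66 / 1.35 = 0.4889

0.4889 rad/s^2


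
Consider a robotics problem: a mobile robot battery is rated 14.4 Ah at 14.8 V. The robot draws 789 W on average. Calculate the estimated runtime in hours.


E = 14.4*14.8 = 213.1200 Wh
t = E/P = 213.1200/789 = 0.2701

0.2701 hours


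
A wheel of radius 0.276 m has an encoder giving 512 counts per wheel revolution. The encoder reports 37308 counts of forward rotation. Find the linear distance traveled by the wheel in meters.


revs = 37308/512 = 72.867188
d = revs * 2*pi*r = 72.867188 * 2*pi*0.276 = 126.3633

126.3633 m


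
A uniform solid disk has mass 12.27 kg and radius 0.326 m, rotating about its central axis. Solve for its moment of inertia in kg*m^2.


I = (1/2)*m*R^2 = 0.5*12.27*0.326^2 = 0.6520

0.6520 kg*m^2


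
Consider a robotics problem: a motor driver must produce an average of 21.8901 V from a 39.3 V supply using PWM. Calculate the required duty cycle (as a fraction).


D = V_avg/V_supply = 21.8901/39.3 = 0.5570

0.5570


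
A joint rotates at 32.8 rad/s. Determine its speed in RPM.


RPM = 32.8 * 60/(2*pi) = 313.2169

313.2169 RPM


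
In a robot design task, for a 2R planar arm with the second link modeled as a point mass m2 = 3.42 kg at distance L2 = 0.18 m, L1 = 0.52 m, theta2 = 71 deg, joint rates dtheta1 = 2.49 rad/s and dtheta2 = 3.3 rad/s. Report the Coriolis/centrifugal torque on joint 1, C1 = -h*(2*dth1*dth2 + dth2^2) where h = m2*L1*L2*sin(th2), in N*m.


h = m2*L1*L2*sin(th2) = 3.42*0.52*0.18*sin(71 deg) = 0.302672
C1 = -h*(2*2.49*3.3 + 3.3^2) = -0.302672*27.3240 = -8.2702

-8.2702 N*m


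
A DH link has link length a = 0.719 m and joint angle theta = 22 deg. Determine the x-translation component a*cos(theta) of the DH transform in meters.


a*cos(theta) = 0.719*cos(22 deg) = 0.6666

0.6666 m


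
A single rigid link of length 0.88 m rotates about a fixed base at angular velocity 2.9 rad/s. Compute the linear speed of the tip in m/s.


v = L*omega = 0.88 * 2.9 = 2.5520

2.5520 m/s


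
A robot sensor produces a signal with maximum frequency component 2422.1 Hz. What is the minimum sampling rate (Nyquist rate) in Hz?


f_s,min = 2*f_max = 2*2422.1 = 4844.2000

4844.2000 Hz


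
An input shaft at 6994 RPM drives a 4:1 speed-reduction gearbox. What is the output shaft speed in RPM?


omega_out = omega_in / N = 6994 / 4 = 1748.5000

1748.5000 RPM


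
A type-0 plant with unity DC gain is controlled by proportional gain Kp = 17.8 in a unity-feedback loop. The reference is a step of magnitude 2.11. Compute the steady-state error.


e_ss = R/(1 + Kp) = 2.11/(1 + 17.8) = 2.11/18.8000 = 0.1122

0.1122


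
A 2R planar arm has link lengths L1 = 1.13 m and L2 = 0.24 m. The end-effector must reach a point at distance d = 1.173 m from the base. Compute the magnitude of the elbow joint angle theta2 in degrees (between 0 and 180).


cos(th2) = (d^2 - L1^2 - L2^2)/(2*L1*L2) = (1.173^2 - 1.13^2 - 0.24^2)/(2*1.13*0.24) = 0.07638090
th2 = acos(0.07638090) = 85.6194 deg

85.6194 degrees


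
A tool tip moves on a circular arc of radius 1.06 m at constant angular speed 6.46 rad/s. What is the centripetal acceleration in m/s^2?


a_c = omega^2 * r = 6.46^2 * 1.06 = 44.2355

44.2355 m/s^2


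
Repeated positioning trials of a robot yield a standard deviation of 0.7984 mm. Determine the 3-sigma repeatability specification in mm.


repeatability = 3*sigma = 3*0.7984 = 2.3952

2.3952 mm


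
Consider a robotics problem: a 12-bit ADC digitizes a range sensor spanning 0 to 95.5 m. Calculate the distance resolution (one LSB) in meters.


res = range / 2^n = 95.5/2^12 = 95.5/4096 = 0.0233

0.0233 m


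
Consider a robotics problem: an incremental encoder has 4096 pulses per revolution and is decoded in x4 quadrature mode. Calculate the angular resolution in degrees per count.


resolution = 360 / (PPR * 4) = 360 / 16384 = 0.0220

0.0220 degrees


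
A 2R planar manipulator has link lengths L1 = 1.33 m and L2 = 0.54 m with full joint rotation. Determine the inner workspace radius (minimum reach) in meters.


r_min = |L1 - L2| = |1.33 - 0.54| = 0.7900

0.7900 m


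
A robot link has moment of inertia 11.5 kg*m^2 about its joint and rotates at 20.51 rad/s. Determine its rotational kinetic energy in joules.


KE = (1/2)*I*omega^2 = 0.5*11.5*20.51^2 = 2418.7956

2418.7956 J


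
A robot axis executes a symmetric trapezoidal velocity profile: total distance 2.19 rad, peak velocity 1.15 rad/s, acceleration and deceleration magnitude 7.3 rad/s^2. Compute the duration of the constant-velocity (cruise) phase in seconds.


t_acc = v/a = 0.157534 s, d_acc = v^2/(2a) = 0.090582 rad each
d_cruise = 2.19 - 2*0.090582 = 2.008836 rad
t_cruise = d_cruise/v = 2.008836/1.15 = 1.7468

1.7468 s


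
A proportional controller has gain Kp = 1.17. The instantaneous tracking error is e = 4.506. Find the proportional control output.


u_P = Kp * e = 1.17 * 4.506 = 5.2720

5.2720


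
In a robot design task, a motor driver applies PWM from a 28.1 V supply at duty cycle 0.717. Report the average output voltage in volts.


V_avg = V_supply * D = 28.1*0.717 = 20.1477

20.1477 V


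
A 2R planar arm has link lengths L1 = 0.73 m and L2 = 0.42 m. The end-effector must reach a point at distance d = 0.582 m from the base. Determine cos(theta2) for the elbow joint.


cos(th2) = (d^2 - L1^2 - L2^2)/(2*L1*L2) = (0.582^2 - 0.73^2 - 0.42^2)/(2*0.73*0.42) = -0.6043

-0.6043


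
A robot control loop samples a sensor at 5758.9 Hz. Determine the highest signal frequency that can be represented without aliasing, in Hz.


f_max = f_s/2 = 5758.9/2 = 2879.4500

2879.4500 Hz


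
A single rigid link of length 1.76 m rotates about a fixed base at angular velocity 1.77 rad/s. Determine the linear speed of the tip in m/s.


v = L*omega = 1.76 * 1.77 = 3.1152

3.1152 m/s


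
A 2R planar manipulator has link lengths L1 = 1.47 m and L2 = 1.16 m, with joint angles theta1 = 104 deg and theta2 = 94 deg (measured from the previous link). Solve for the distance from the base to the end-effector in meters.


x = L1*cos(th1) + L2*cos(th1+th2) = -1.458851
y = L1*sin(th1) + L2*sin(th1+th2) = 1.067875
d = sqrt(x^2 + y^2) = sqrt(2.128246 + 1.140357) = 1.8079

1.8079 m


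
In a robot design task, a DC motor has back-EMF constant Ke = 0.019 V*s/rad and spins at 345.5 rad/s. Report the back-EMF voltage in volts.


V_emf = Ke * omega = 0.019*345.5 = 6.5645

6.5645 V


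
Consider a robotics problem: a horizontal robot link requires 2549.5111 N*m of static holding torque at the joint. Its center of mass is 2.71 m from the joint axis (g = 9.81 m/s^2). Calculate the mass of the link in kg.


m = tau / (g*L) = 2549.5111 / (9.81 * 2.71) = 95.9000

95.9000 kg


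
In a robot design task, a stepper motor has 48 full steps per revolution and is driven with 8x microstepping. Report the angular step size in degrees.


step = 360/(48*8) = 360/384 = 0.9375

0.9375 degrees


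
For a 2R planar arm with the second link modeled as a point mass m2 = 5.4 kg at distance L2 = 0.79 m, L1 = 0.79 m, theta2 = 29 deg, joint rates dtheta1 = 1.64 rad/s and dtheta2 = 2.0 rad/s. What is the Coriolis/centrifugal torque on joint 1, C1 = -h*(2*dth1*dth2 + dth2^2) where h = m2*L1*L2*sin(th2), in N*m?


h = m2*L1*L2*sin(th2) = 5.4*0.79*0.79*sin(29 deg) = 1.633876
C1 = -h*(2*1.64*2.0 + 2.0^2) = -1.633876*10.5600 = -17.2537

-17.2537 N*m


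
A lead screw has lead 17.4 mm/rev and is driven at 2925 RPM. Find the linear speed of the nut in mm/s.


v = lead * (RPM/60) = 17.4*2925/60 = 848.2500

848.2500 mm/s


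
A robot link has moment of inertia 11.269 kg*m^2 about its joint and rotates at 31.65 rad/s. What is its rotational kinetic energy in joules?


KE = (1/2)*I*omega^2 = 0.5*11.269*31.65^2 = 5644.2054

5644.2054 J


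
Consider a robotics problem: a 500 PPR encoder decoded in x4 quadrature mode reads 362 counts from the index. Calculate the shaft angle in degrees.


angle = counts * 360 / (PPR*4) = 362 * 360 / 2000 = 65.1600

65.1600 degrees


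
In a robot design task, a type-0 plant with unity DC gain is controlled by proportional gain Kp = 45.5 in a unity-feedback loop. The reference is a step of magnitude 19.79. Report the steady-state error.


e_ss = R/(1 + Kp) = 19.79/(1 + 45.5) = 19.79/46.5000 = 0.4256

0.4256


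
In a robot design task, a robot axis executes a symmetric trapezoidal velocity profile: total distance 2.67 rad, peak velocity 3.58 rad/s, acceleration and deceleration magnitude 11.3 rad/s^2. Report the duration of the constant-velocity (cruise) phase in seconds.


t_acc = v/a = 0.316814 s, d_acc = v^2/(2a) = 0.567097 rad each
d_cruise = 2.67 - 2*0.567097 = 1.535806 rad
t_cruise = d_cruise/v = 1.535806/3.58 = 0.4290

0.4290 s


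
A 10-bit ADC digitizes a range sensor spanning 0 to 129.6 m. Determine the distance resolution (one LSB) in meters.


res = range / 2^n = 129.6/2^10 = 129.6/1024 = 0.1266

0.1266 m


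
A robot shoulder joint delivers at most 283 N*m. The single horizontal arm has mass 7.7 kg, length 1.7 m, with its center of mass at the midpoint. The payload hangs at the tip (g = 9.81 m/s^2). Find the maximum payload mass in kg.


tau_arm = m_arm*g*(L/2) = 7.7*9.81*1.7/2 = 64.2065 N*m
tau_payload = tau_max - tau_arm = 283 - 64.2065 = 218.7935
m_payload = tau_payload / (g*L) = 218.7935 / (9.81*1.7) = 13.1195

13.1195 kg


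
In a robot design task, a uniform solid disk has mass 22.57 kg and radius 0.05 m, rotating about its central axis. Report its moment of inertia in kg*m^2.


I = (1/2)*m*R^2 = 0.5*22.57*0.05^2 = 0.0282

0.0282 kg*m^2


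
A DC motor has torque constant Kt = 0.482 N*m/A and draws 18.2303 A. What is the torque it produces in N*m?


tau = Kt * I = 0.482*18.2303 = 8.7870

8.7870 N*m


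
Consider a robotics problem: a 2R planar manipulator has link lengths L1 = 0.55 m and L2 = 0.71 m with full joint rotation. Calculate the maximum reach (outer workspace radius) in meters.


r_max = L1 + L2 = 0.55 + 0.71 = 1.2600

1.2600 m


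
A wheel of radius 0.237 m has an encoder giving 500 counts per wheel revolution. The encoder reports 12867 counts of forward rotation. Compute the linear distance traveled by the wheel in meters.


revs = 12867/500 = 25.734000
d = revs * 2*pi*r = 25.734000 * 2*pi*0.237 = 38.3209

38.3209 m


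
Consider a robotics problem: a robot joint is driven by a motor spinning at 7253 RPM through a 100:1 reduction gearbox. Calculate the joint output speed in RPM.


omega_joint = omega_motor / N = 7253 / 100 = 72.5300

72.5300 RPM


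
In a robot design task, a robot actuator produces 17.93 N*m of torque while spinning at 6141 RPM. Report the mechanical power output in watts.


omega = 6141 * 2*pi/60 = 643.084016 rad/s
P = tau * omega = 17.93 * 643.084016 = 11530.4964

11530.4964 W


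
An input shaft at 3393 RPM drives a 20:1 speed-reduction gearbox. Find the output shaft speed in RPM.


omega_out = omega_in / N = 3393 / 20 = 169.6500

169.6500 RPM


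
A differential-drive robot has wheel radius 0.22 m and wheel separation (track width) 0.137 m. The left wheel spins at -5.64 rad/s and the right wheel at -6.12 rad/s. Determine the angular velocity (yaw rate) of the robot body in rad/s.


omega = r*(wR - wL)/L = 0.22*(-6.12 - (-5.64))/0.137 = -0.7708

-0.7708 rad/s


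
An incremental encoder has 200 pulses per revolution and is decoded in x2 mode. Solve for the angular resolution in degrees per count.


resolution = 360 / (PPR * 2) = 360 / 400 = 0.9000

0.9000 degrees


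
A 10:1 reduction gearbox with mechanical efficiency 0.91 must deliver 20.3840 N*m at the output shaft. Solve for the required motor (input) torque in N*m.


tau_in = tau_out / (N * eta) = 20.3840 / (10 * 0.91) = 2.2400

2.2400 N*m


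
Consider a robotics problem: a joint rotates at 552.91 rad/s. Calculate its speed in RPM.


RPM = 552.91 * 60/(2*pi) = 5279.9016

5279.9016 RPM


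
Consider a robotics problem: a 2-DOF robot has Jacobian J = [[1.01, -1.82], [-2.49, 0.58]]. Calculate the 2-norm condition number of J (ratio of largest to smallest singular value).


JJ^T eigenvalues: trace(JJ^T) = 10.8690, det(JJ^T) = det(J)^2 = 15.57091600
s_max^2 = (10.8690 + sqrt(55.85149700))/2 = 9.17119296
s_min^2 = (10.8690 - sqrt(55.85149700))/2 = 1.69780704
kappa = s_max/s_min = sqrt(9.17119296/1.69780704) = 2.3242

2.3242


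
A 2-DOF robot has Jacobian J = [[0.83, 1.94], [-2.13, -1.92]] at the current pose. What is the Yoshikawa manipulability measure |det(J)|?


det(J) = 0.83*-1.92 - (1.94)*(-2.13) = 2.5386
|det(J)| = 2.5386

2.5386


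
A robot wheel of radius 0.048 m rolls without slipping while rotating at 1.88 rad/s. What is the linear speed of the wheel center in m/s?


v = omega * r = 1.88 * 0.048 = 0.0902

0.0902 m/s


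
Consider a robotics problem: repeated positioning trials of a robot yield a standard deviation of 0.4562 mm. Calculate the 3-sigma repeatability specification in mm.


repeatability = 3*sigma = 3*0.4562 = 1.3686

1.3686 mm


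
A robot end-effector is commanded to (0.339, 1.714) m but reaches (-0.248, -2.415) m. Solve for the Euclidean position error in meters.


dx = -0.248 - (0.339) = -0.5870, dy = -2.415 - (1.714) = -4.1290
err = sqrt(0.344569 + 17.048641) = 4.1705

4.1705 m


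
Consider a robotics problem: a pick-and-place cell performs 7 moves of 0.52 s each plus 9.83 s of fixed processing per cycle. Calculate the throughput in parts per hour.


T_cycle = 7*0.52 + 9.83 = 13.4700 s
rate = 3600/T = 267.2606

267.2606 parts/hour


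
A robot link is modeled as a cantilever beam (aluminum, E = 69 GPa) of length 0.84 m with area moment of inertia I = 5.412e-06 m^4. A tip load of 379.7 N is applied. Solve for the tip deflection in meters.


delta = F*L^3/(3*E*I) = 379.7*0.84^3/(3*6.900e+10*5.412e-06)
      = 225.0497088/1120284 = 2.0089e-04

2.0089e-04 m


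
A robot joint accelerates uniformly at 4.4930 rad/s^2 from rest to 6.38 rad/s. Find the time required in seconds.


t = delta_omega / alpha = 6.38 / 4.4930 = 1.4200

1.4200 s


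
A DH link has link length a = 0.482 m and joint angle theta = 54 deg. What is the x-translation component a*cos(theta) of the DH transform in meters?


a*cos(theta) = 0.482*cos(54 deg) = 0.2833

0.2833 m


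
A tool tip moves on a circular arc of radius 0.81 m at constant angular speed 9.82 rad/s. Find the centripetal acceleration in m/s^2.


a_c = omega^2 * r = 9.82^2 * 0.81 = 78.1102

78.1102 m/s^2


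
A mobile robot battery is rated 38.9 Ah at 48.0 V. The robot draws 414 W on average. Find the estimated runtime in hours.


E = 38.9*48.0 = 1867.2000 Wh
t = E/P = 1867.2000/414 = 4.5101

4.5101 hours


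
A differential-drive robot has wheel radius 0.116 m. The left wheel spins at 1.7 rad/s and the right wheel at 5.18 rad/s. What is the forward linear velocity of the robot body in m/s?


v = r*(wR + wL)/2 = 0.116*(5.18 + 1.7)/2 = 0.3990

0.3990 m/s


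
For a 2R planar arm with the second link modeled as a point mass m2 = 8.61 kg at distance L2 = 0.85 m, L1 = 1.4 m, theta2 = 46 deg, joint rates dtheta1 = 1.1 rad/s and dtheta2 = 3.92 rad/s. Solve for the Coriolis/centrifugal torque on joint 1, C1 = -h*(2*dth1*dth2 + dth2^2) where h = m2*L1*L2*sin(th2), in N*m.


h = m2*L1*L2*sin(th2) = 8.61*1.4*0.85*sin(46 deg) = 7.370284
C1 = -h*(2*1.1*3.92 + 3.92^2) = -7.370284*23.9904 = -176.8161

-176.8161 N*m


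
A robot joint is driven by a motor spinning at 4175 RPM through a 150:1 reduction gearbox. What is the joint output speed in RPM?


omega_joint = omega_motor / N = 4175 / 150 = 27.8333

27.8333 RPM


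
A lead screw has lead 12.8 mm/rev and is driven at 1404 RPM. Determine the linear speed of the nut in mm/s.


v = lead * (RPM/60) = 12.8*1404/60 = 299.5200

299.5200 mm/s


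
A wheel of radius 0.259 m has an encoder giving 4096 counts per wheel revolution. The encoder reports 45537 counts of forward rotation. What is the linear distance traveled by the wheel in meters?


revs = 45537/4096 = 11.117432
d = revs * 2*pi*r = 11.117432 * 2*pi*0.259 = 18.0919

18.0919 m


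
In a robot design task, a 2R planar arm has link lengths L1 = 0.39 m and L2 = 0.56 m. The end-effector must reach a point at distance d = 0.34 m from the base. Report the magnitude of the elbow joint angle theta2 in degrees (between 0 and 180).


cos(th2) = (d^2 - L1^2 - L2^2)/(2*L1*L2) = (0.34^2 - 0.39^2 - 0.56^2)/(2*0.39*0.56) = -0.80151099
th2 = acos(-0.80151099) = 143.2746 deg

143.2746 degrees


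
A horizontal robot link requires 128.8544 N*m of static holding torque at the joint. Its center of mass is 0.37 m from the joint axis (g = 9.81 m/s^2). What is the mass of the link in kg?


m = tau / (g*L) = 128.8544 / (9.81 * 0.37) = 35.5000

35.5000 kg


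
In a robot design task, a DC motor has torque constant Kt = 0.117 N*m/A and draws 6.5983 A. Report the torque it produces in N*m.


tau = Kt * I = 0.117*6.5983 = 0.7720

0.7720 N*m


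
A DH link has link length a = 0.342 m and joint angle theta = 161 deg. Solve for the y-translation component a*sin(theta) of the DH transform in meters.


a*sin(theta) = 0.342*sin(161 deg) = 0.1113

0.1113 m


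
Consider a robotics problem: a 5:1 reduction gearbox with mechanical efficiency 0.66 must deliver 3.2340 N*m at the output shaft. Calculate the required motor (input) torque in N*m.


tau_in = tau_out / (N * eta) = 3.2340 / (5 * 0.66) = 0.9800

0.9800 N*m


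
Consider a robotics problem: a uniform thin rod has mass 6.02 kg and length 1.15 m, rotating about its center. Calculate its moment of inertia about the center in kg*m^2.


I = (1/12)*m*L^2 = (1/12)*6.02*1.15^2 = 0.6635

0.6635 kg*m^2


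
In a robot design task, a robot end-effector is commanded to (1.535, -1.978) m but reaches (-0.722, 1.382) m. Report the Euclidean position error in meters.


dx = -0.722 - (1.535) = -2.2570, dy = 1.382 - (-1.978) = 3.3600
err = sqrt(5.094049 + 11.289600) = 4.0477

4.0477 m


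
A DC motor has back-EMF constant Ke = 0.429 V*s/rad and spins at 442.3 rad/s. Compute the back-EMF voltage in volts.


V_emf = Ke * omega = 0.429*442.3 = 189.7467

189.7467 V


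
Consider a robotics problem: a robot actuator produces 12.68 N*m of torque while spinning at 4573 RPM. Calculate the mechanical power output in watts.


omega = 4573 * 2*pi/60 = 478.883440 rad/s
P = tau * omega = 12.68 * 478.883440 = 6072.2420

6072.2420 W


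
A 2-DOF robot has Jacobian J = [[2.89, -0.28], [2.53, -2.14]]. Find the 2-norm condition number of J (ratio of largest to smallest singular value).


JJ^T eigenvalues: trace(JJ^T) = 19.4110, det(JJ^T) = det(J)^2 = 29.98876644
s_max^2 = (19.4110 + sqrt(256.83185524))/2 = 17.71848720
s_min^2 = (19.4110 - sqrt(256.83185524))/2 = 1.69251280
kappa = s_max/s_min = sqrt(17.71848720/1.69251280) = 3.2355

3.2355


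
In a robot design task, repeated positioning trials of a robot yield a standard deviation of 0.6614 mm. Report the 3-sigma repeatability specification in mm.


repeatability = 3*sigma = 3*0.6614 = 1.9842

1.9842 mm


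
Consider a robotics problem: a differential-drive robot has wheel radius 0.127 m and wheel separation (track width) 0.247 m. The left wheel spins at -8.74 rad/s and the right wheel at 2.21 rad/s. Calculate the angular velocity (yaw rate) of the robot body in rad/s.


omega = r*(wR - wL)/L = 0.127*(2.21 - (-8.74))/0.247 = 5.6302

5.6302 rad/s


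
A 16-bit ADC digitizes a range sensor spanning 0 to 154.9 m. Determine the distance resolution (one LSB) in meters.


res = range / 2^n = 154.9/2^16 = 154.9/65536 = 0.0024

0.0024 m


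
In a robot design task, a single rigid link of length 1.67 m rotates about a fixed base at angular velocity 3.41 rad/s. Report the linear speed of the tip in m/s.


v = L*omega = 1.67 * 3.41 = 5.6947

5.6947 m/s


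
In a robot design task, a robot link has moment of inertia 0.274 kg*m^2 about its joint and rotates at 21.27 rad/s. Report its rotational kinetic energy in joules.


KE = (1/2)*I*omega^2 = 0.5*0.274*21.27^2 = 61.9806

61.9806 J


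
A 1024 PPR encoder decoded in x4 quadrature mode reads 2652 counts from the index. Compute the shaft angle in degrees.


angle = counts * 360 / (PPR*4) = 2652 * 360 / 4096 = 233.0859

233.0859 degrees


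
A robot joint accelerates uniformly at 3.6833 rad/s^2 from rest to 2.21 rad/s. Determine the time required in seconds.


t = delta_omega / alpha = 2.21 / 3.6833 = 0.6000

0.6000 s


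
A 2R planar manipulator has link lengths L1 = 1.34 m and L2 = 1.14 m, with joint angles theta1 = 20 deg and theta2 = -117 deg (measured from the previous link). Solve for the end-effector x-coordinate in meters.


x = L1*cos(th1) + L2*cos(th1+th2) = 1.34*cos(20 deg) + 1.14*cos(-97 deg) = 1.1203

1.1203 m


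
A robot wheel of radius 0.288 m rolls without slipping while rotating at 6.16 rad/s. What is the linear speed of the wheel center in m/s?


v = omega * r = 6.16 * 0.288 = 1.7741

1.7741 m/s


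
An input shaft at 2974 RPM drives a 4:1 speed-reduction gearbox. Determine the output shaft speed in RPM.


omega_out = omega_in / N = 2974 / 4 = 743.5000

743.5000 RPM


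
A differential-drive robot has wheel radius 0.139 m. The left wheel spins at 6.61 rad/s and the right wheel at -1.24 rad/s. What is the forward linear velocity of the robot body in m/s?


v = r*(wR + wL)/2 = 0.139*(-1.24 + 6.61)/2 = 0.3732

0.3732 m/s


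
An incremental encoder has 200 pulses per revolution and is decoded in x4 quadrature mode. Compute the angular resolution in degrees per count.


resolution = 360 / (PPR * 4) = 360 / 800 = 0.4500

0.4500 degrees


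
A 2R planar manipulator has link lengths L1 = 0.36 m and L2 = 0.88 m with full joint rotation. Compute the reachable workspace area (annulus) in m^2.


r_max = L1 + L2 = 1.2400, r_min = |L1 - L2| = 0.5200
A = pi*(r_max^2 - r_min^2) = pi*(1.5376 - 0.2704) = 3.9810

3.9810 m^2


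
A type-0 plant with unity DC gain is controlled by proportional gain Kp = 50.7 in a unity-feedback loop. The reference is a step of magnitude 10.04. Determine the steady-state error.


e_ss = R/(1 + Kp) = 10.04/(1 + 50.7) = 10.04/51.7000 = 0.1942

0.1942


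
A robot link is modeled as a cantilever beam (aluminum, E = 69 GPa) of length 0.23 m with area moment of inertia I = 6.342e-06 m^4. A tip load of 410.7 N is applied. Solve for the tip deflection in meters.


delta = F*L^3/(3*E*I) = 410.7*0.23^3/(3*6.900e+10*6.342e-06)
      = 4.9969869/1312794 = 3.8064e-06

3.8064e-06 m
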